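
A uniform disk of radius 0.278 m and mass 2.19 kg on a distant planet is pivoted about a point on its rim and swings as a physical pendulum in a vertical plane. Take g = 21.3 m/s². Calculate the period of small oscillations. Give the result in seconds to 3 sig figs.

I_cm = ½mr² = 0.08463 kg·m². The pivot is at distance d = 0.278 m from the centre of mass.
By the parallel-axis theorem, I = I_cm + md² = 0.08463 + 0.1693 = 0.2539 kg·m².
T = 2π√(I/(mgd)) = 2π√(0.2539/(2.19 × 21.3 × 0.278)) = 0.879 s.

0.879 s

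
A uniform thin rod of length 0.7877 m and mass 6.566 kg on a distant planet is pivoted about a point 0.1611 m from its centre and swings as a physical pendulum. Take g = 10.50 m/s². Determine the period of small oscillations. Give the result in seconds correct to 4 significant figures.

1.346 s

For a physical pendulum T = 2π√(I/(mgd)), with d = 0.16110 m from pivot to centre of mass.
I_cm = mL²/12 = 6.566 × 0.7877²/12 = 0.33950 kg·m²; I = I_cm + md² = 0.33950 + 6.566 × 0.16110² = 0.50991 kg·m².
T = 2π√(0.50991/(6.566 × 10.50 × 0.16110)) = 1.346 s.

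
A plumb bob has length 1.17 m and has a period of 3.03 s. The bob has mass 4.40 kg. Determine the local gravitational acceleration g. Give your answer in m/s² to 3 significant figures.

5.03 m/s²

From T = 2π√(L/g), g = 4π²L/T² = 4π² × 1.17/3.030² = 5.03 m/s².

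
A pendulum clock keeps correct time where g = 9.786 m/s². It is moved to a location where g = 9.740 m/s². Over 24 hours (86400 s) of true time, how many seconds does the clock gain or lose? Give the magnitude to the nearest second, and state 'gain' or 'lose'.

lose 203 s

The clock's period scales as T ∝ 1/√g, so T'/T = √(9.786/9.740) = 1.00236.
In 86400 s of true time the clock registers 86400/1.00236 = 86196.7 s, so it loses 203 s.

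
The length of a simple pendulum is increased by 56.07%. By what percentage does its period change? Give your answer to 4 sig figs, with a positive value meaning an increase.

T ∝ √L, so T'/T = √(1.5607) = 1.2493.
Percentage change in T = (1.2493 − 1) × 100% = 24.93%.

24.93%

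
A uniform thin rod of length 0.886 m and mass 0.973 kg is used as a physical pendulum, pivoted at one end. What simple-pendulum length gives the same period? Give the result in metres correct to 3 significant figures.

The equivalent simple-pendulum length is L_eq = I/(md), where I is about the pivot and d = 0.4430 m.
I_cm = (1/12)mL² = 0.06365 kg·m², so I = I_cm + md² = 0.06365 + 0.1910 = 0.2546 kg·m².
L_eq = 0.2546/(0.973 × 0.4430) = 0.591 m.

0.591 m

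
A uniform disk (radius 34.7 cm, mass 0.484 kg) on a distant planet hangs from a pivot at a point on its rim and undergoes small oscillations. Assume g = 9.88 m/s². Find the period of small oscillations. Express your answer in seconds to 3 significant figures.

1.44 s

I_cm = ½mr² = 0.02914 kg·m². The pivot is at distance d = 0.347 m from the centre of mass.
By the parallel-axis theorem, I = I_cm + md² = 0.02914 + 0.05828 = 0.08742 kg·m².
T = 2π√(I/(mgd)) = 2π√(0.08742/(0.484 × 9.88 × 0.347)) = 1.44 s.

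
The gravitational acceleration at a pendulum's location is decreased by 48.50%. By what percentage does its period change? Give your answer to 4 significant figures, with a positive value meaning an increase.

39.35%

T ∝ 1/√g, so T'/T = 1/√(0.51500) = 1.3935.
Percentage change in T = (1.3935 − 1) × 100% = 39.35%.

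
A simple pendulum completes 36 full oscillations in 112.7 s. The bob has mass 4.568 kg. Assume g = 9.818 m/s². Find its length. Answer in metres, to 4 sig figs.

2.437 m

T = 112.7/36 = 3.1306 s.
From T = 2π√(L/g), L = gT²/(4π²) = 9.818 × 3.1306²/(4π²) = 2.437 m.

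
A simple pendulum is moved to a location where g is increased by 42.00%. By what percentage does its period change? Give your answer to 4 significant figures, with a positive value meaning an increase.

-16.08%

T ∝ 1/√g, so T'/T = 1/√(1.4200) = 0.83918.
Percentage change in T = (0.83918 − 1) × 100% = -16.08%.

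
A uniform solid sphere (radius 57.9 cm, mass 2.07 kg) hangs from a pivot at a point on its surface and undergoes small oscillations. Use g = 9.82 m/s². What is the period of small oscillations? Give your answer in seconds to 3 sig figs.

1.81 s

I_cm = (2/5)mr² = 0.2776 kg·m². The pivot is at distance d = 0.579 m from the centre of mass.
By the parallel-axis theorem, I = I_cm + md² = 0.2776 + 0.6939 = 0.9715 kg·m².
T = 2π√(I/(mgd)) = 2π√(0.9715/(2.07 × 9.82 × 0.579)) = 1.81 s.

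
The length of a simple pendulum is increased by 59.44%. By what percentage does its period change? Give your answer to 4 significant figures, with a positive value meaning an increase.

T ∝ √L, so T'/T = √(1.5944) = 1.2627.
Percentage change in T = (1.2627 − 1) × 100% = 26.27%.

26.27%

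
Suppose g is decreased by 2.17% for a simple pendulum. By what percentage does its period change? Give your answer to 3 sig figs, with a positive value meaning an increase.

T ∝ 1/√g, so T'/T = 1/√(0.9783) = 1.011.
Percentage change in T = (1.011 − 1) × 100% = 1.10%.

1.10%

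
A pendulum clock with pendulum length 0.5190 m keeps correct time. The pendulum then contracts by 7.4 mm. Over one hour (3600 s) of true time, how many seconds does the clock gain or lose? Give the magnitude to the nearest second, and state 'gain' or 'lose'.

T ∝ √L, so T'/T = √(0.51160/0.5190) = 0.992845.
In 3600 s of true time the clock registers 3600/0.992845 = 3625.9 s, so it gains 26 s.

gain 26 s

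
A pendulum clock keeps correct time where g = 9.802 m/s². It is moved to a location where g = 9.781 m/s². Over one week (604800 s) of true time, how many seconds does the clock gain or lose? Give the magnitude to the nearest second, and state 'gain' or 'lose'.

The clock's period scales as T ∝ 1/√g, so T'/T = √(9.802/9.781) = 1.00107.
In 604800 s of true time the clock registers 604800/1.00107 = 604151.8 s, so it loses 648 s.

lose 648 s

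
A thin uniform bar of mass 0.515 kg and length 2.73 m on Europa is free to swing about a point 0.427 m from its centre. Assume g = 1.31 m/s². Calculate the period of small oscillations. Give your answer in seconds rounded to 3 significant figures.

7.53 s

For a physical pendulum T = 2π√(I/(mgd)), with d = 0.4270 m from pivot to centre of mass.
I_cm = mL²/12 = 0.515 × 2.73²/12 = 0.3199 kg·m²; I = I_cm + md² = 0.3199 + 0.515 × 0.4270² = 0.4138 kg·m².
T = 2π√(0.4138/(0.515 × 1.31 × 0.4270)) = 7.53 s.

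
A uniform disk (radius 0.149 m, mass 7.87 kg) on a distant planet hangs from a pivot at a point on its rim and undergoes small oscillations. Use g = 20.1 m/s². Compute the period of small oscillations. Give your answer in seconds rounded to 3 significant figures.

I_cm = ½mr² = 0.08736 kg·m². The pivot is at distance d = 0.149 m from the centre of mass.
By the parallel-axis theorem, I = I_cm + md² = 0.08736 + 0.1747 = 0.2621 kg·m².
T = 2π√(I/(mgd)) = 2π√(0.2621/(7.87 × 20.1 × 0.149)) = 0.663 s.

0.663 s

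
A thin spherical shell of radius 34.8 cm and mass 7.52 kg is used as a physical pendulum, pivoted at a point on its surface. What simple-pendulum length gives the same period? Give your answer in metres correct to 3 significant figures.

The equivalent simple-pendulum length is L_eq = I/(md), where I is about the pivot and d = 0.3480 m.
I_cm = (2/3)mR² = 0.6071 kg·m², so I = I_cm + md² = 0.6071 + 0.9107 = 1.518 kg·m².
L_eq = 1.518/(7.52 × 0.3480) = 0.580 m.

0.580 m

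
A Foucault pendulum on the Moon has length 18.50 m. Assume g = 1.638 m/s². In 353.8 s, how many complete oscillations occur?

T = 2π√(L/g) = 2π√(18.50/1.638) = 21.116 s.
Number of complete oscillations = ⌊353.8/21.116⌋ = ⌊16.755⌋ = 16.

16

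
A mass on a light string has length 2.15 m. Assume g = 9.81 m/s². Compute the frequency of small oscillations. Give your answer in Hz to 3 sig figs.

0.340 Hz

T = 2π√(L/g) = 2π√(2.15/9.81) = 2.941 s, so f = 1/T = 0.340 Hz.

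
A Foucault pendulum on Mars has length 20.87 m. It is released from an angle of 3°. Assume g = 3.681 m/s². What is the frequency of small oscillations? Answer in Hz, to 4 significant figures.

T = 2π√(L/g) = 2π√(20.87/3.681) = 14.961 s, so f = 1/T = 0.06684 Hz.

0.06684 Hz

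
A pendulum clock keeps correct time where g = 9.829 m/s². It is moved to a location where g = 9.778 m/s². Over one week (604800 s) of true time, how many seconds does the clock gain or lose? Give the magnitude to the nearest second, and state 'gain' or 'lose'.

lose 1571 s

The clock's period scales as T ∝ 1/√g, so T'/T = √(9.829/9.778) = 1.00260.
In 604800 s of true time the clock registers 604800/1.00260 = 603228.9 s, so it loses 1571 s.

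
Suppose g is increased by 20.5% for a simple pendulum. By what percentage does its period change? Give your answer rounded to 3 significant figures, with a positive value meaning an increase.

T ∝ 1/√g, so T'/T = 1/√(1.205) = 0.9110.
Percentage change in T = (0.9110 − 1) × 100% = -8.90%.

-8.90%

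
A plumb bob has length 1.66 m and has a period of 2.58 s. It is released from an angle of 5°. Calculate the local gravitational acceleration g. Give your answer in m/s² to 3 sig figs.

From T = 2π√(L/g), g = 4π²L/T² = 4π² × 1.66/2.580² = 9.85 m/s².

9.85 m/s²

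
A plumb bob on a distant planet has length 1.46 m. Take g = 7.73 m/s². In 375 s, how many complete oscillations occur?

T = 2π√(L/g) = 2π√(1.46/7.73) = 2.731 s.
Number of complete oscillations = ⌊375/2.731⌋ = ⌊137.3⌋ = 137.

137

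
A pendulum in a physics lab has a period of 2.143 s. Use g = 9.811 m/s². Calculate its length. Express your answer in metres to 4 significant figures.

From T = 2π√(L/g), L = gT²/(4π²) = 9.811 × 2.1430²/(4π²) = 1.141 m.

1.141 m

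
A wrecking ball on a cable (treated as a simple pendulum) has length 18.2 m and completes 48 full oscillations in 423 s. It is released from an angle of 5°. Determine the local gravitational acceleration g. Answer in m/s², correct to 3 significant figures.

T = 423/48 = 8.812 s.
From T = 2π√(L/g), g = 4π²L/T² = 4π² × 18.2/8.812² = 9.25 m/s².

9.25 m/s²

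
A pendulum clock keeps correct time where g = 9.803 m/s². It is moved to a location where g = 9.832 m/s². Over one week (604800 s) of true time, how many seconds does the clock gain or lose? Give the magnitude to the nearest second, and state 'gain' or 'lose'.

The clock's period scales as T ∝ 1/√g, so T'/T = √(9.803/9.832) = 0.998524.
In 604800 s of true time the clock registers 604800/0.998524 = 605693.9 s, so it gains 894 s.

gain 894 s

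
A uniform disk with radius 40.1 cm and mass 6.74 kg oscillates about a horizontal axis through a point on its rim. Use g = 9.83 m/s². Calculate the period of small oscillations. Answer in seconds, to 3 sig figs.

I_cm = ½mr² = 0.5419 kg·m². The pivot is at distance d = 0.401 m from the centre of mass.
By the parallel-axis theorem, I = I_cm + md² = 0.5419 + 1.084 = 1.626 kg·m².
T = 2π√(I/(mgd)) = 2π√(1.626/(6.74 × 9.83 × 0.401)) = 1.55 s.

1.55 s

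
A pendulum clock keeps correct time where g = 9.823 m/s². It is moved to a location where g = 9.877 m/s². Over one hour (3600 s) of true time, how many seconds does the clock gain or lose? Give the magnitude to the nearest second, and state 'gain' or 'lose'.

The clock's period scales as T ∝ 1/√g, so T'/T = √(9.823/9.877) = 0.997263.
In 3600 s of true time the clock registers 3600/0.997263 = 3609.9 s, so it gains 10 s.

gain 10 s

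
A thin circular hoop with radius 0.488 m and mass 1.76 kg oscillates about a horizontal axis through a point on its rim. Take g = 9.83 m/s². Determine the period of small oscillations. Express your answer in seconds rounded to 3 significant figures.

1.98 s

I_cm = mr² = 0.4191 kg·m². The pivot is at distance d = 0.488 m from the centre of mass.
By the parallel-axis theorem, I = I_cm + md² = 0.4191 + 0.4191 = 0.8383 kg·m².
T = 2π√(I/(mgd)) = 2π√(0.8383/(1.76 × 9.83 × 0.488)) = 1.98 s.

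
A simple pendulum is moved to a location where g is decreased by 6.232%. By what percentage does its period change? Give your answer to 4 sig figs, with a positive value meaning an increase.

T ∝ 1/√g, so T'/T = 1/√(0.93768) = 1.0327.
Percentage change in T = (1.0327 − 1) × 100% = 3.270%.

3.270%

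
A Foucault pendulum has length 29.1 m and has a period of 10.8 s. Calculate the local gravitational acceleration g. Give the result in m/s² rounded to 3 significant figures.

From T = 2π√(L/g), g = 4π²L/T² = 4π² × 29.1/10.80² = 9.85 m/s².

9.85 m/s²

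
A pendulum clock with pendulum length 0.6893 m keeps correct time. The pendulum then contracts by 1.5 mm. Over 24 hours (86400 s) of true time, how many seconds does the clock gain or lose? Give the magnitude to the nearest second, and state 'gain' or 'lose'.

T ∝ √L, so T'/T = √(0.68780/0.6893) = 0.998911.
In 86400 s of true time the clock registers 86400/0.998911 = 86494.2 s, so it gains 94 s.

gain 94 s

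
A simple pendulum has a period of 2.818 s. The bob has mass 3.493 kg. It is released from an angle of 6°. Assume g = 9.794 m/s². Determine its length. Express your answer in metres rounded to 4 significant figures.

1.970 m

From T = 2π√(L/g), L = gT²/(4π²) = 9.794 × 2.8180²/(4π²) = 1.970 m.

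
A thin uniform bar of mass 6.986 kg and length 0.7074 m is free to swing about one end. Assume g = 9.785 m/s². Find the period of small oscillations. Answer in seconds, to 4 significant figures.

1.379 s

For a physical pendulum T = 2π√(I/(mgd)), with d = 0.35370 m from pivot to centre of mass.
I_cm = mL²/12 = 6.986 × 0.7074²/12 = 0.29132 kg·m²; I = I_cm + md² = 0.29132 + 6.986 × 0.35370² = 1.1653 kg·m².
T = 2π√(1.1653/(6.986 × 9.785 × 0.35370)) = 1.379 s.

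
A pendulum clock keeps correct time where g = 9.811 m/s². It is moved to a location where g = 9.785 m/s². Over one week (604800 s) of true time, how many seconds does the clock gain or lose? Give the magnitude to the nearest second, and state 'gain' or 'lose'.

The clock's period scales as T ∝ 1/√g, so T'/T = √(9.811/9.785) = 1.00133.
In 604800 s of true time the clock registers 604800/1.00133 = 603998.1 s, so it loses 802 s.

lose 802 s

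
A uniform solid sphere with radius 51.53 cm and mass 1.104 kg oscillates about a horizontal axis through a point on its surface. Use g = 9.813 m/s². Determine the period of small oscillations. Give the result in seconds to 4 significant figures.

1.704 s

I_cm = (2/5)mr² = 0.11726 kg·m². The pivot is at distance d = 0.5153 m from the centre of mass.
By the parallel-axis theorem, I = I_cm + md² = 0.11726 + 0.29315 = 0.41041 kg·m².
T = 2π√(I/(mgd)) = 2π√(0.41041/(1.104 × 9.813 × 0.5153)) = 1.704 s.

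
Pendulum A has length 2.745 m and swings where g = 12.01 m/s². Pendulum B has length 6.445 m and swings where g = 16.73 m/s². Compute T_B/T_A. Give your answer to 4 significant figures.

1.298

T = 2π√(L/g), so T_B/T_A = √((L_B/g_B)/(L_A/g_A)) = √((6.445/16.73)/(2.745/12.01)) = 1.298.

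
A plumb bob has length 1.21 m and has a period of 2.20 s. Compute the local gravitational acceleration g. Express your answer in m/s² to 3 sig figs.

9.87 m/s²

From T = 2π√(L/g), g = 4π²L/T² = 4π² × 1.21/2.200² = 9.87 m/s².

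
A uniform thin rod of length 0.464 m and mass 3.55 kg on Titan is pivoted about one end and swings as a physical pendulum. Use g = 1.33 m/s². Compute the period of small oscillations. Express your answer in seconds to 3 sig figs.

For a physical pendulum T = 2π√(I/(mgd)), with d = 0.2320 m from pivot to centre of mass.
I_cm = mL²/12 = 3.55 × 0.464²/12 = 0.06369 kg·m²; I = I_cm + md² = 0.06369 + 3.55 × 0.2320² = 0.2548 kg·m².
T = 2π√(0.2548/(3.55 × 1.33 × 0.2320)) = 3.03 s.

3.03 s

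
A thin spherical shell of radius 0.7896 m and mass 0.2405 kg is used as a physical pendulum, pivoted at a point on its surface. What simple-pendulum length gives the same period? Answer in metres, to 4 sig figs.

1.316 m

The equivalent simple-pendulum length is L_eq = I/(md), where I is about the pivot and d = 0.78960 m.
I_cm = (2/3)mR² = 0.099963 kg·m², so I = I_cm + md² = 0.099963 + 0.14994 = 0.24991 kg·m².
L_eq = 0.24991/(0.2405 × 0.78960) = 1.316 m.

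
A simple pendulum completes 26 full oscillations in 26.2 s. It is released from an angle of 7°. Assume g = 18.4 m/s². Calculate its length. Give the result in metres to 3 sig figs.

0.473 m

T = 26.2/26 = 1.008 s.
From T = 2π√(L/g), L = gT²/(4π²) = 18.4 × 1.008²/(4π²) = 0.473 m.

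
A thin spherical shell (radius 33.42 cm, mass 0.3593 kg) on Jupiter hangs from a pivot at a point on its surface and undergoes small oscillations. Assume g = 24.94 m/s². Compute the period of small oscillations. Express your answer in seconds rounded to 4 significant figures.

0.9390 s

I_cm = (2/3)mr² = 0.026753 kg·m². The pivot is at distance d = 0.3342 m from the centre of mass.
By the parallel-axis theorem, I = I_cm + md² = 0.026753 + 0.040130 = 0.066883 kg·m².
T = 2π√(I/(mgd)) = 2π√(0.066883/(0.3593 × 24.94 × 0.3342)) = 0.9390 s.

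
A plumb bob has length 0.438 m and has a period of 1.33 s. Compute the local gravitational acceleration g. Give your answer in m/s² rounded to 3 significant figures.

9.78 m/s²

From T = 2π√(L/g), g = 4π²L/T² = 4π² × 0.438/1.330² = 9.78 m/s².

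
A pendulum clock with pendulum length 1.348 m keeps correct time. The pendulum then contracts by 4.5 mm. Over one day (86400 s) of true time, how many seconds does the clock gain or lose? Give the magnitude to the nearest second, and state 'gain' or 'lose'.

gain 145 s

T ∝ √L, so T'/T = √(1.34350/1.348) = 0.998329.
In 86400 s of true time the clock registers 86400/0.998329 = 86544.6 s, so it gains 145 s.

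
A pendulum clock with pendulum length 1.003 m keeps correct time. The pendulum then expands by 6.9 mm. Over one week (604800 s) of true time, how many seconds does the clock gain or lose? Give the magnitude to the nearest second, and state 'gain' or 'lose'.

T ∝ √L, so T'/T = √(1.00990/1.003) = 1.00343.
In 604800 s of true time the clock registers 604800/1.00343 = 602730.4 s, so it loses 2070 s.

lose 2070 s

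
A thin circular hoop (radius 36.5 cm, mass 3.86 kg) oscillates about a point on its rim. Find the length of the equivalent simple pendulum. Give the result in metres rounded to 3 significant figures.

0.730 m

The equivalent simple-pendulum length is L_eq = I/(md), where I is about the pivot and d = 0.3650 m.
I_cm = mR² = 0.5142 kg·m², so I = I_cm + md² = 0.5142 + 0.5142 = 1.028 kg·m².
L_eq = 1.028/(3.86 × 0.3650) = 0.730 m.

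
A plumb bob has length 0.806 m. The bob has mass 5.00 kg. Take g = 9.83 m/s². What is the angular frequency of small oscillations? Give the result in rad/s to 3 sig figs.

3.49 rad/s

ω = √(g/L) = √(9.83/0.806) = 3.49 rad/s.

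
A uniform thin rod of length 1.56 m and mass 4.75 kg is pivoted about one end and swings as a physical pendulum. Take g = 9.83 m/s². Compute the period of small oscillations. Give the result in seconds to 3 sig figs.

For a physical pendulum T = 2π√(I/(mgd)), with d = 0.7800 m from pivot to centre of mass.
I_cm = mL²/12 = 4.75 × 1.56²/12 = 0.9633 kg·m²; I = I_cm + md² = 0.9633 + 4.75 × 0.7800² = 3.853 kg·m².
T = 2π√(3.853/(4.75 × 9.83 × 0.7800)) = 2.04 s.

2.04 s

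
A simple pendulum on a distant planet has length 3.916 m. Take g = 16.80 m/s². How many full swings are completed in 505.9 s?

T = 2π√(L/g) = 2π√(3.916/16.80) = 3.0335 s.
Number of complete oscillations = ⌊505.9/3.0335⌋ = ⌊166.77⌋ = 166.

166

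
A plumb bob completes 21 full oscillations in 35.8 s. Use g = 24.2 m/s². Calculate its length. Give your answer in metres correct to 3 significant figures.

1.78 m

T = 35.8/21 = 1.705 s.
From T = 2π√(L/g), L = gT²/(4π²) = 24.2 × 1.705²/(4π²) = 1.78 m.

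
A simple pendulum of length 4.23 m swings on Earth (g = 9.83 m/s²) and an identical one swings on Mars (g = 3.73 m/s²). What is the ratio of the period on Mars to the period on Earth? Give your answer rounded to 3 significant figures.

T ∝ 1/√g, so T₂/T₁ = √(g₁/g₂) = √(9.83/3.73) = 1.62.

1.62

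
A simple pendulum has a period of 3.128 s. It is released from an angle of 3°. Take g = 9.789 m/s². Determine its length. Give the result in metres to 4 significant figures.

2.426 m

From T = 2π√(L/g), L = gT²/(4π²) = 9.789 × 3.1280²/(4π²) = 2.426 m.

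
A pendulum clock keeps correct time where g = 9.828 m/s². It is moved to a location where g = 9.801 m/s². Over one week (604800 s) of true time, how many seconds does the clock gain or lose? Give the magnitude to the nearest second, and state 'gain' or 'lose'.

The clock's period scales as T ∝ 1/√g, so T'/T = √(9.828/9.801) = 1.00138.
In 604800 s of true time the clock registers 604800/1.00138 = 603968.7 s, so it loses 831 s.

lose 831 s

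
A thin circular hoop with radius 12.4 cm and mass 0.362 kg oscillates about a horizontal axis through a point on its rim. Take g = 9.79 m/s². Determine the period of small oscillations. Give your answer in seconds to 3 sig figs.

I_cm = mr² = 0.005566 kg·m². The pivot is at distance d = 0.124 m from the centre of mass.
By the parallel-axis theorem, I = I_cm + md² = 0.005566 + 0.005566 = 0.01113 kg·m².
T = 2π√(I/(mgd)) = 2π√(0.01113/(0.362 × 9.79 × 0.124)) = 1.00 s.

1.00 s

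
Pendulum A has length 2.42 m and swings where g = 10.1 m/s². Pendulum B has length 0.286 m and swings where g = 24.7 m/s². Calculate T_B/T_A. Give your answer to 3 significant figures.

T = 2π√(L/g), so T_B/T_A = √((L_B/g_B)/(L_A/g_A)) = √((0.286/24.7)/(2.42/10.1)) = 0.220.

0.220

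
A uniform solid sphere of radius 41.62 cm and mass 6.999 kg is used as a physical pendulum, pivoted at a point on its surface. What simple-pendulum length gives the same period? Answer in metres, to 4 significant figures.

0.5827 m

The equivalent simple-pendulum length is L_eq = I/(md), where I is about the pivot and d = 0.41620 m.
I_cm = (2/5)mR² = 0.48495 kg·m², so I = I_cm + md² = 0.48495 + 1.2124 = 1.6973 kg·m².
L_eq = 1.6973/(6.999 × 0.41620) = 0.5827 m.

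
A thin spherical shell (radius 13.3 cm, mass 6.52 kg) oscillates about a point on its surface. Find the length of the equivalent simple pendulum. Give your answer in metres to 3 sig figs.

0.222 m

The equivalent simple-pendulum length is L_eq = I/(md), where I is about the pivot and d = 0.1330 m.
I_cm = (2/3)mR² = 0.07689 kg·m², so I = I_cm + md² = 0.07689 + 0.1153 = 0.1922 kg·m².
L_eq = 0.1922/(6.52 × 0.1330) = 0.222 m.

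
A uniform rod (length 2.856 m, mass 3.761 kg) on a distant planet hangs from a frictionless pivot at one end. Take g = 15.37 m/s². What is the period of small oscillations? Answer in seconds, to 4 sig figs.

2.211 s

For a physical pendulum T = 2π√(I/(mgd)), with d = 1.4280 m from pivot to centre of mass.
I_cm = mL²/12 = 3.761 × 2.856²/12 = 2.5565 kg·m²; I = I_cm + md² = 2.5565 + 3.761 × 1.4280² = 10.226 kg·m².
T = 2π√(10.226/(3.761 × 15.37 × 1.4280)) = 2.211 s.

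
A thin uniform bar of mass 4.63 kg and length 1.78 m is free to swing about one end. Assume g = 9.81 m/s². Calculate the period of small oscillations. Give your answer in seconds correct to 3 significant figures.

For a physical pendulum T = 2π√(I/(mgd)), with d = 0.8900 m from pivot to centre of mass.
I_cm = mL²/12 = 4.63 × 1.78²/12 = 1.222 kg·m²; I = I_cm + md² = 1.222 + 4.63 × 0.8900² = 4.890 kg·m².
T = 2π√(4.890/(4.63 × 9.81 × 0.8900)) = 2.19 s.

2.19 s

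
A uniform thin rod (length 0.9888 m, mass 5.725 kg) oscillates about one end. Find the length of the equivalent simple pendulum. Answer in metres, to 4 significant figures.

0.6592 m

The equivalent simple-pendulum length is L_eq = I/(md), where I is about the pivot and d = 0.49440 m.
I_cm = (1/12)mL² = 0.46646 kg·m², so I = I_cm + md² = 0.46646 + 1.3994 = 1.8658 kg·m².
L_eq = 1.8658/(5.725 × 0.49440) = 0.6592 m.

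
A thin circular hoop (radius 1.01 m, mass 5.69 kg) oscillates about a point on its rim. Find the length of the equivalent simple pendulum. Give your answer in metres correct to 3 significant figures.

2.02 m

The equivalent simple-pendulum length is L_eq = I/(md), where I is about the pivot and d = 1.010 m.
I_cm = mR² = 5.804 kg·m², so I = I_cm + md² = 5.804 + 5.804 = 11.61 kg·m².
L_eq = 11.61/(5.69 × 1.010) = 2.02 m.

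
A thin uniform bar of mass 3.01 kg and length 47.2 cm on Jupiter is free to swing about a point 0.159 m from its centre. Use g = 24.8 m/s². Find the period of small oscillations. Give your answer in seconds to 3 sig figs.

0.663 s

For a physical pendulum T = 2π√(I/(mgd)), with d = 0.1590 m from pivot to centre of mass.
I_cm = mL²/12 = 3.01 × 0.472²/12 = 0.05588 kg·m²; I = I_cm + md² = 0.05588 + 3.01 × 0.1590² = 0.1320 kg·m².
T = 2π√(0.1320/(3.01 × 24.8 × 0.1590)) = 0.663 s.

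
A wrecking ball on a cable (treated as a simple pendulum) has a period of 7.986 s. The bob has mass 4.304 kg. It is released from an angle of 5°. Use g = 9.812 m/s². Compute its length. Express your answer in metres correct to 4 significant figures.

From T = 2π√(L/g), L = gT²/(4π²) = 9.812 × 7.9860²/(4π²) = 15.85 m.

15.85 m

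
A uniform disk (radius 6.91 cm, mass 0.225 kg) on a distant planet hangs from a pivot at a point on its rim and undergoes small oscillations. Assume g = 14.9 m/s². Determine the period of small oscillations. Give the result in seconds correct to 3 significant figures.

0.524 s

I_cm = ½mr² = 0.0005372 kg·m². The pivot is at distance d = 0.0691 m from the centre of mass.
By the parallel-axis theorem, I = I_cm + md² = 0.0005372 + 0.001074 = 0.001611 kg·m².
T = 2π√(I/(mgd)) = 2π√(0.001611/(0.225 × 14.9 × 0.0691)) = 0.524 s.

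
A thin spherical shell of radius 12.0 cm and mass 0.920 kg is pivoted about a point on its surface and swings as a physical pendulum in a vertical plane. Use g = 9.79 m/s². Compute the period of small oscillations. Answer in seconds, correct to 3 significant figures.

I_cm = (2/3)mr² = 0.008832 kg·m². The pivot is at distance d = 0.120 m from the centre of mass.
By the parallel-axis theorem, I = I_cm + md² = 0.008832 + 0.01325 = 0.02208 kg·m².
T = 2π√(I/(mgd)) = 2π√(0.02208/(0.920 × 9.79 × 0.120)) = 0.898 s.

0.898 s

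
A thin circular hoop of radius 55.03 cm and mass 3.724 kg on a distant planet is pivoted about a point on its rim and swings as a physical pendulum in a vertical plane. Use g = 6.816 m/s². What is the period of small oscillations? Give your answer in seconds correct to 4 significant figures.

2.525 s

I_cm = mr² = 1.1277 kg·m². The pivot is at distance d = 0.5503 m from the centre of mass.
By the parallel-axis theorem, I = I_cm + md² = 1.1277 + 1.1277 = 2.2555 kg·m².
T = 2π√(I/(mgd)) = 2π√(2.2555/(3.724 × 6.816 × 0.5503)) = 2.525 s.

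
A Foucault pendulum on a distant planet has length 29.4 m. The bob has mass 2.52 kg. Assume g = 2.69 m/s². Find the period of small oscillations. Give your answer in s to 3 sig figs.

T = 2π√(L/g) = 2π√(29.4/2.69) = 2π × 3.306 = 20.8 s.

20.8 s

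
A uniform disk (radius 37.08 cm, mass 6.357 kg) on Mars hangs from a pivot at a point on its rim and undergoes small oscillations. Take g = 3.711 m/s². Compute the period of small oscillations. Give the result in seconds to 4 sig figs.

I_cm = ½mr² = 0.43702 kg·m². The pivot is at distance d = 0.3708 m from the centre of mass.
By the parallel-axis theorem, I = I_cm + md² = 0.43702 + 0.87404 = 1.3111 kg·m².
T = 2π√(I/(mgd)) = 2π√(1.3111/(6.357 × 3.711 × 0.3708)) = 2.432 s.

2.432 s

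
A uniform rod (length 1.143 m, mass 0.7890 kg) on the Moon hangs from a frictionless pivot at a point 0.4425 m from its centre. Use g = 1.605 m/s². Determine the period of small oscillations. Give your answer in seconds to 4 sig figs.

4.115 s

For a physical pendulum T = 2π√(I/(mgd)), with d = 0.44250 m from pivot to centre of mass.
I_cm = mL²/12 = 0.7890 × 1.143²/12 = 0.085899 kg·m²; I = I_cm + md² = 0.085899 + 0.7890 × 0.44250² = 0.24039 kg·m².
T = 2π√(0.24039/(0.7890 × 1.605 × 0.44250)) = 4.115 s.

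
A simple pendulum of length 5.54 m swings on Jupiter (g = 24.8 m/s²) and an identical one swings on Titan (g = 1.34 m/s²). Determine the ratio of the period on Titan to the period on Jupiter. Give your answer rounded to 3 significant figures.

T ∝ 1/√g, so T₂/T₁ = √(g₁/g₂) = √(24.8/1.34) = 4.30.

4.30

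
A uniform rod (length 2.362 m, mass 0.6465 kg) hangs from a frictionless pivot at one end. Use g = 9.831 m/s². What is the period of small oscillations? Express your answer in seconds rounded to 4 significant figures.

For a physical pendulum T = 2π√(I/(mgd)), with d = 1.1810 m from pivot to centre of mass.
I_cm = mL²/12 = 0.6465 × 2.362²/12 = 0.30057 kg·m²; I = I_cm + md² = 0.30057 + 0.6465 × 1.1810² = 1.2023 kg·m².
T = 2π√(1.2023/(0.6465 × 9.831 × 1.1810)) = 2.515 s.

2.515 s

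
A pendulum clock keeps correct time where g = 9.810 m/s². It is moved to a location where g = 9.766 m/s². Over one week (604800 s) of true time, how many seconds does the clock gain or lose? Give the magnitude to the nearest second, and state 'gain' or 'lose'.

lose 1358 s

The clock's period scales as T ∝ 1/√g, so T'/T = √(9.810/9.766) = 1.00225.
In 604800 s of true time the clock registers 604800/1.00225 = 603442.1 s, so it loses 1358 s.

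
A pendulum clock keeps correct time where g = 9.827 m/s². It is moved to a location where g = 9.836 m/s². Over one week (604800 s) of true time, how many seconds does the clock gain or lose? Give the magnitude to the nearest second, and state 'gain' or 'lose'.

gain 277 s

The clock's period scales as T ∝ 1/√g, so T'/T = √(9.827/9.836) = 0.999542.
In 604800 s of true time the clock registers 604800/0.999542 = 605076.9 s, so it gains 277 s.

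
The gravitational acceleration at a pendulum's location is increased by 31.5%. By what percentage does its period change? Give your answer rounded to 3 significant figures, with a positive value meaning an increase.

T ∝ 1/√g, so T'/T = 1/√(1.315) = 0.8720.
Percentage change in T = (0.8720 − 1) × 100% = -12.8%.

-12.8%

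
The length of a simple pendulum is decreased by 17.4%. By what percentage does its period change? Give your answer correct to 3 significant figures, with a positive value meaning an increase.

-9.12%

T ∝ √L, so T'/T = √(0.8260) = 0.9088.
Percentage change in T = (0.9088 − 1) × 100% = -9.12%.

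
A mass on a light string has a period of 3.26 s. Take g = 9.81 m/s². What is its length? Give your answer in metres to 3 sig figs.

From T = 2π√(L/g), L = gT²/(4π²) = 9.81 × 3.260²/(4π²) = 2.64 m.

2.64 m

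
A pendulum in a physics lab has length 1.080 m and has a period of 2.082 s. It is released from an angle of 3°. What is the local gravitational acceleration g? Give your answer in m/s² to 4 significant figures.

From T = 2π√(L/g), g = 4π²L/T² = 4π² × 1.080/2.0820² = 9.836 m/s².

9.836 m/s²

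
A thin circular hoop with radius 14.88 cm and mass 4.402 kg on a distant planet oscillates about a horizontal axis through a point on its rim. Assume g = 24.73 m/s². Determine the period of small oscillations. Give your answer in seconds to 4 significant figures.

I_cm = mr² = 0.097467 kg·m². The pivot is at distance d = 0.1488 m from the centre of mass.
By the parallel-axis theorem, I = I_cm + md² = 0.097467 + 0.097467 = 0.19493 kg·m².
T = 2π√(I/(mgd)) = 2π√(0.19493/(4.402 × 24.73 × 0.1488)) = 0.6893 s.

0.6893 s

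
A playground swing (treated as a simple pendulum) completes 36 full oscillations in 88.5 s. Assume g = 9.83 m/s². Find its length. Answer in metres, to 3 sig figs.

1.50 m

T = 88.5/36 = 2.458 s.
From T = 2π√(L/g), L = gT²/(4π²) = 9.83 × 2.458²/(4π²) = 1.50 m.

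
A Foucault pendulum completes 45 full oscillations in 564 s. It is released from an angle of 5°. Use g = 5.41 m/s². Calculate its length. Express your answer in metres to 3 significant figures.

T = 564/45 = 12.53 s.
From T = 2π√(L/g), L = gT²/(4π²) = 5.41 × 12.53²/(4π²) = 21.5 m.

21.5 m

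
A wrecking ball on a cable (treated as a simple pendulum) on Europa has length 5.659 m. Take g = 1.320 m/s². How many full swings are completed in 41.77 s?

T = 2π√(L/g) = 2π√(5.659/1.320) = 13.010 s.
Number of complete oscillations = ⌊41.77/13.010⌋ = ⌊3.2107⌋ = 3.

3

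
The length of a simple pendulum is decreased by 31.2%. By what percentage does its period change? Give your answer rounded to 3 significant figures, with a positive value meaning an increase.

T ∝ √L, so T'/T = √(0.6880) = 0.8295.
Percentage change in T = (0.8295 − 1) × 100% = -17.1%.

-17.1%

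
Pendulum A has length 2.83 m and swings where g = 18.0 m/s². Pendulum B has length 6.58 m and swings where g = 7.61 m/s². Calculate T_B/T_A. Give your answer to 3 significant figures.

2.35

T = 2π√(L/g), so T_B/T_A = √((L_B/g_B)/(L_A/g_A)) = √((6.58/7.61)/(2.83/18.0)) = 2.35.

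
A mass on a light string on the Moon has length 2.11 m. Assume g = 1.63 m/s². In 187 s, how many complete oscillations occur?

26

T = 2π√(L/g) = 2π√(2.11/1.63) = 7.149 s.
Number of complete oscillations = ⌊187/7.149⌋ = ⌊26.16⌋ = 26.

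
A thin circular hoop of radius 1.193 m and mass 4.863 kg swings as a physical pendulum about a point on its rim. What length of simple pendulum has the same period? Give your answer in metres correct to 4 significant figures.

2.386 m

The equivalent simple-pendulum length is L_eq = I/(md), where I is about the pivot and d = 1.1930 m.
I_cm = mR² = 6.9213 kg·m², so I = I_cm + md² = 6.9213 + 6.9213 = 13.843 kg·m².
L_eq = 13.843/(4.863 × 1.1930) = 2.386 m.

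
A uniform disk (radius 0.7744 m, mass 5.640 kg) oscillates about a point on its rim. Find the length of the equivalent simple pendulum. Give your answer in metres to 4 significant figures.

The equivalent simple-pendulum length is L_eq = I/(md), where I is about the pivot and d = 0.77440 m.
I_cm = ½mR² = 1.6911 kg·m², so I = I_cm + md² = 1.6911 + 3.3823 = 5.0734 kg·m².
L_eq = 5.0734/(5.640 × 0.77440) = 1.162 m.

1.162 m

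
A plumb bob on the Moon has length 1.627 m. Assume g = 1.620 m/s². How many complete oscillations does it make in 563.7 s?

89

T = 2π√(L/g) = 2π√(1.627/1.620) = 6.2967 s.
Number of complete oscillations = ⌊563.7/6.2967⌋ = ⌊89.522⌋ = 89.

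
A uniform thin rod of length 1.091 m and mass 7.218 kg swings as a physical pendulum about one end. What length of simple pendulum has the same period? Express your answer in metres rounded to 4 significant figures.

The equivalent simple-pendulum length is L_eq = I/(md), where I is about the pivot and d = 0.54550 m.
I_cm = (1/12)mL² = 0.71595 kg·m², so I = I_cm + md² = 0.71595 + 2.1479 = 2.8638 kg·m².
L_eq = 2.8638/(7.218 × 0.54550) = 0.7273 m.

0.7273 m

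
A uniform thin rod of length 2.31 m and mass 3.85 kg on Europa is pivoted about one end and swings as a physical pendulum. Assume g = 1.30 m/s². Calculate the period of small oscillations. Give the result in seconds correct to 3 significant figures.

For a physical pendulum T = 2π√(I/(mgd)), with d = 1.155 m from pivot to centre of mass.
I_cm = mL²/12 = 3.85 × 2.31²/12 = 1.712 kg·m²; I = I_cm + md² = 1.712 + 3.85 × 1.155² = 6.848 kg·m².
T = 2π√(6.848/(3.85 × 1.30 × 1.155)) = 6.84 s.

6.84 s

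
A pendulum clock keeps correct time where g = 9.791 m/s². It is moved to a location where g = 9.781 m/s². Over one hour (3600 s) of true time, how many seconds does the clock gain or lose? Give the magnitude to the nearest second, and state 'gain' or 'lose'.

lose 2 s

The clock's period scales as T ∝ 1/√g, so T'/T = √(9.791/9.781) = 1.00051.
In 3600 s of true time the clock registers 3600/1.00051 = 3598.2 s, so it loses 2 s.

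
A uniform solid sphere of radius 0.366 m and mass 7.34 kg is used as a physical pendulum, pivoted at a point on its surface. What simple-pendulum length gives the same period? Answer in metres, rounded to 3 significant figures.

0.512 m

The equivalent simple-pendulum length is L_eq = I/(md), where I is about the pivot and d = 0.3660 m.
I_cm = (2/5)mR² = 0.3933 kg·m², so I = I_cm + md² = 0.3933 + 0.9832 = 1.377 kg·m².
L_eq = 1.377/(7.34 × 0.3660) = 0.512 m.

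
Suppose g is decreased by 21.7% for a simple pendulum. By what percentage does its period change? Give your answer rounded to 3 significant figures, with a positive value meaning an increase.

13.0%

T ∝ 1/√g, so T'/T = 1/√(0.7830) = 1.130.
Percentage change in T = (1.130 − 1) × 100% = 13.0%.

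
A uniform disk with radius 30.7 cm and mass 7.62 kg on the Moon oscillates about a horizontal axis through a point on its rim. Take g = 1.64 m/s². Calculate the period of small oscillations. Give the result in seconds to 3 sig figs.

I_cm = ½mr² = 0.3591 kg·m². The pivot is at distance d = 0.307 m from the centre of mass.
By the parallel-axis theorem, I = I_cm + md² = 0.3591 + 0.7182 = 1.077 kg·m².
T = 2π√(I/(mgd)) = 2π√(1.077/(7.62 × 1.64 × 0.307)) = 3.33 s.

3.33 s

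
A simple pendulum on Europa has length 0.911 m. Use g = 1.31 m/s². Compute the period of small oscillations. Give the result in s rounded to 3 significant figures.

T = 2π√(L/g) = 2π√(0.911/1.31) = 2π × 0.8339 = 5.24 s.

5.24 s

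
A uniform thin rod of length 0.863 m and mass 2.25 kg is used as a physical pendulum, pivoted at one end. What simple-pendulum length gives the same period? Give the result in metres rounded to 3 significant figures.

The equivalent simple-pendulum length is L_eq = I/(md), where I is about the pivot and d = 0.4315 m.
I_cm = (1/12)mL² = 0.1396 kg·m², so I = I_cm + md² = 0.1396 + 0.4189 = 0.5586 kg·m².
L_eq = 0.5586/(2.25 × 0.4315) = 0.575 m.

0.575 m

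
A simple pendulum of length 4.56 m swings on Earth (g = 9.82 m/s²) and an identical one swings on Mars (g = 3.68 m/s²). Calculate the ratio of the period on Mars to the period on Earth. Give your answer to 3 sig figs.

T ∝ 1/√g, so T₂/T₁ = √(g₁/g₂) = √(9.82/3.68) = 1.63.

1.63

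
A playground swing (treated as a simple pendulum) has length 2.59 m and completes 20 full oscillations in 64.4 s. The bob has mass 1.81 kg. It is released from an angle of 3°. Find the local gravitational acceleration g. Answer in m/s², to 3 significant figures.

9.86 m/s²

T = 64.4/20 = 3.220 s.
From T = 2π√(L/g), g = 4π²L/T² = 4π² × 2.59/3.220² = 9.86 m/s².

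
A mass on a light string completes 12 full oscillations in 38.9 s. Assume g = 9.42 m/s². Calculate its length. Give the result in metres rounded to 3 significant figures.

T = 38.9/12 = 3.242 s.
From T = 2π√(L/g), L = gT²/(4π²) = 9.42 × 3.242²/(4π²) = 2.51 m.

2.51 m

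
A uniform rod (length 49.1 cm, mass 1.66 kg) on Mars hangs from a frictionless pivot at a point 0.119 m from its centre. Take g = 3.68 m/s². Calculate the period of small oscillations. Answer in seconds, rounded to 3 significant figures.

1.76 s

For a physical pendulum T = 2π√(I/(mgd)), with d = 0.1190 m from pivot to centre of mass.
I_cm = mL²/12 = 1.66 × 0.491²/12 = 0.03335 kg·m²; I = I_cm + md² = 0.03335 + 1.66 × 0.1190² = 0.05686 kg·m².
T = 2π√(0.05686/(1.66 × 3.68 × 0.1190)) = 1.76 s.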